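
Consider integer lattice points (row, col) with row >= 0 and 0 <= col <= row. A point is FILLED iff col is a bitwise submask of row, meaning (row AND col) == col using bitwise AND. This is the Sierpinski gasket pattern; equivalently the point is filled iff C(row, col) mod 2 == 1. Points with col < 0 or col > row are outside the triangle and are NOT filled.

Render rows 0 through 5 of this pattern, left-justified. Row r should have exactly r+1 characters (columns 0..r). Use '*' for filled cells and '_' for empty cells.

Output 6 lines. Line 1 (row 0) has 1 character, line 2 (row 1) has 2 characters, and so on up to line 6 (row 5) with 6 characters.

Answer: *
**
*_*
****
*___*
**__**

Derivation:
r0=0: *
r1=1: **
r2=10: *_*
r3=11: ****
r4=100: *___*
r5=101: **__**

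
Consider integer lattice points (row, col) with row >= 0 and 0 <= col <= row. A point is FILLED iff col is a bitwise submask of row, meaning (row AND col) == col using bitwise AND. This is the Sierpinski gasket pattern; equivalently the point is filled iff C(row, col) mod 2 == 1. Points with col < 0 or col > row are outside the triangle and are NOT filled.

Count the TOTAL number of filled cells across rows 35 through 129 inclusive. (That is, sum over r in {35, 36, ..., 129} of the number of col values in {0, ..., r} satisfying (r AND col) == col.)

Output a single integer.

r35=100011 pc3: +8 =8
r36=100100 pc2: +4 =12
r37=100101 pc3: +8 =20
r38=100110 pc3: +8 =28
r39=100111 pc4: +16 =44
r40=101000 pc2: +4 =48
r41=101001 pc3: +8 =56
r42=101010 pc3: +8 =64
r43=101011 pc4: +16 =80
r44=101100 pc3: +8 =88
r45=101101 pc4: +16 =104
r46=101110 pc4: +16 =120
r47=101111 pc5: +32 =152
r48=110000 pc2: +4 =156
r49=110001 pc3: +8 =164
r50=110010 pc3: +8 =172
r51=110011 pc4: +16 =188
r52=110100 pc3: +8 =196
r53=110101 pc4: +16 =212
r54=110110 pc4: +16 =228
r55=110111 pc5: +32 =260
r56=111000 pc3: +8 =268
r57=111001 pc4: +16 =284
r58=111010 pc4: +16 =300
r59=111011 pc5: +32 =332
r60=111100 pc4: +16 =348
r61=111101 pc5: +32 =380
r62=111110 pc5: +32 =412
r63=111111 pc6: +64 =476
r64=1000000 pc1: +2 =478
r65=1000001 pc2: +4 =482
r66=1000010 pc2: +4 =486
r67=1000011 pc3: +8 =494
r68=1000100 pc2: +4 =498
r69=1000101 pc3: +8 =506
r70=1000110 pc3: +8 =514
r71=1000111 pc4: +16 =530
r72=1001000 pc2: +4 =534
r73=1001001 pc3: +8 =542
r74=1001010 pc3: +8 =550
r75=1001011 pc4: +16 =566
r76=1001100 pc3: +8 =574
r77=1001101 pc4: +16 =590
r78=1001110 pc4: +16 =606
r79=1001111 pc5: +32 =638
r80=1010000 pc2: +4 =642
r81=1010001 pc3: +8 =650
r82=1010010 pc3: +8 =658
r83=1010011 pc4: +16 =674
r84=1010100 pc3: +8 =682
r85=1010101 pc4: +16 =698
r86=1010110 pc4: +16 =714
r87=1010111 pc5: +32 =746
r88=1011000 pc3: +8 =754
r89=1011001 pc4: +16 =770
r90=1011010 pc4: +16 =786
r91=1011011 pc5: +32 =818
r92=1011100 pc4: +16 =834
r93=1011101 pc5: +32 =866
r94=1011110 pc5: +32 =898
r95=1011111 pc6: +64 =962
r96=1100000 pc2: +4 =966
r97=1100001 pc3: +8 =974
r98=1100010 pc3: +8 =982
r99=1100011 pc4: +16 =998
r100=1100100 pc3: +8 =1006
r101=1100101 pc4: +16 =1022
r102=1100110 pc4: +16 =1038
r103=1100111 pc5: +32 =1070
r104=1101000 pc3: +8 =1078
r105=1101001 pc4: +16 =1094
r106=1101010 pc4: +16 =1110
r107=1101011 pc5: +32 =1142
r108=1101100 pc4: +16 =1158
r109=1101101 pc5: +32 =1190
r110=1101110 pc5: +32 =1222
r111=1101111 pc6: +64 =1286
r112=1110000 pc3: +8 =1294
r113=1110001 pc4: +16 =1310
r114=1110010 pc4: +16 =1326
r115=1110011 pc5: +32 =1358
r116=1110100 pc4: +16 =1374
r117=1110101 pc5: +32 =1406
r118=1110110 pc5: +32 =1438
r119=1110111 pc6: +64 =1502
r120=1111000 pc4: +16 =1518
r121=1111001 pc5: +32 =1550
r122=1111010 pc5: +32 =1582
r123=1111011 pc6: +64 =1646
r124=1111100 pc5: +32 =1678
r125=1111101 pc6: +64 =1742
r126=1111110 pc6: +64 =1806
r127=1111111 pc7: +128 =1934
r128=10000000 pc1: +2 =1936
r129=10000001 pc2: +4 =1940

Answer: 1940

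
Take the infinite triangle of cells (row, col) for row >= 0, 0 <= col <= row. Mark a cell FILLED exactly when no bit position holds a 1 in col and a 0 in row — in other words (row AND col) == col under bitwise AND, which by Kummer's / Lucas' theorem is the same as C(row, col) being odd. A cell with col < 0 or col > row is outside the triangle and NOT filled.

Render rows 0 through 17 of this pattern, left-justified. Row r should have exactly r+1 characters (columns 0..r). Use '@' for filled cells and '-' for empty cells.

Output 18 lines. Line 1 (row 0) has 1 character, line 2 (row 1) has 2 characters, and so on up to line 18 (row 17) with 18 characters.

r0=0: @
r1=1: @@
r2=10: @-@
r3=11: @@@@
r4=100: @---@
r5=101: @@--@@
r6=110: @-@-@-@
r7=111: @@@@@@@@
r8=1000: @-------@
r9=1001: @@------@@
r10=1010: @-@-----@-@
r11=1011: @@@@----@@@@
r12=1100: @---@---@---@
r13=1101: @@--@@--@@--@@
r14=1110: @-@-@-@-@-@-@-@
r15=1111: @@@@@@@@@@@@@@@@
r16=10000: @---------------@
r17=10001: @@--------------@@

Answer: @
@@
@-@
@@@@
@---@
@@--@@
@-@-@-@
@@@@@@@@
@-------@
@@------@@
@-@-----@-@
@@@@----@@@@
@---@---@---@
@@--@@--@@--@@
@-@-@-@-@-@-@-@
@@@@@@@@@@@@@@@@
@---------------@
@@--------------@@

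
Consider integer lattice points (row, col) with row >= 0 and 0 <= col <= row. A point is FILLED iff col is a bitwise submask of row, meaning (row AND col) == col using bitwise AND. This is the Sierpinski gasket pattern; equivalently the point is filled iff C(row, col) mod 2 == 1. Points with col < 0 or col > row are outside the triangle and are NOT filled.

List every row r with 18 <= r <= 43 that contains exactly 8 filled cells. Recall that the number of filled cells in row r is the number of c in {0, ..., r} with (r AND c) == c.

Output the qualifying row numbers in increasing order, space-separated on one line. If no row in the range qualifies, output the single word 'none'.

Answer: 19 21 22 25 26 28 35 37 38 41 42

Derivation:
Row r has 2^popcount(r) filled cells, so we need popcount(r) = log2(8) = 3.
Scan r = 18..43 and keep those with exactly 3 one-bits:
r=18=10010 popcount=2 -> skip
r=19=10011 popcount=3 -> KEEP
r=20=10100 popcount=2 -> skip
r=21=10101 popcount=3 -> KEEP
r=22=10110 popcount=3 -> KEEP
r=23=10111 popcount=4 -> skip
r=24=11000 popcount=2 -> skip
r=25=11001 popcount=3 -> KEEP
r=26=11010 popcount=3 -> KEEP
r=27=11011 popcount=4 -> skip
r=28=11100 popcount=3 -> KEEP
r=29=11101 popcount=4 -> skip
r=30=11110 popcount=4 -> skip
r=31=11111 popcount=5 -> skip
r=32=100000 popcount=1 -> skip
r=33=100001 popcount=2 -> skip
r=34=100010 popcount=2 -> skip
r=35=100011 popcount=3 -> KEEP
r=36=100100 popcount=2 -> skip
r=37=100101 popcount=3 -> KEEP
r=38=100110 popcount=3 -> KEEP
r=39=100111 popcount=4 -> skip
r=40=101000 popcount=2 -> skip
r=41=101001 popcount=3 -> KEEP
r=42=101010 popcount=3 -> KEEP
r=43=101011 popcount=4 -> skip
Kept rows: 19 21 22 25 26 28 35 37 38 41 42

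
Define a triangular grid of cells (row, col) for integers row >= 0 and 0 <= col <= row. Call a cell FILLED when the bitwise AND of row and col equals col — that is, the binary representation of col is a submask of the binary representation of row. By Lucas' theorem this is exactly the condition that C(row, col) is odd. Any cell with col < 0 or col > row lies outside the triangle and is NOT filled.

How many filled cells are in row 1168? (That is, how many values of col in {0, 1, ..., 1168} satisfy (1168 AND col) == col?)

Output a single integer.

Answer: 8

Derivation:
1168 in binary = 10010010000
popcount(1168) = number of 1-bits in 10010010000 = 3
A col c satisfies (1168 AND c) == c iff every set bit of c is also set in 1168; each of the 3 set bits of 1168 can independently be on or off in c.
count = 2^3 = 8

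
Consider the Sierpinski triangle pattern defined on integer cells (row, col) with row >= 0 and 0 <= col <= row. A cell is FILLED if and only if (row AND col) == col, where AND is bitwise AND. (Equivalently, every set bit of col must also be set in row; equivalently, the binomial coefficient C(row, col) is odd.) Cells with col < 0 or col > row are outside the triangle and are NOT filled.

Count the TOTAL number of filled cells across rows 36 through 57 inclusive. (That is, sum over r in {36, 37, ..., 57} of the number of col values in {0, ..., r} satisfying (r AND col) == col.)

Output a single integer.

Answer: 276

Derivation:
r36=100100 pc2: +4 =4
r37=100101 pc3: +8 =12
r38=100110 pc3: +8 =20
r39=100111 pc4: +16 =36
r40=101000 pc2: +4 =40
r41=101001 pc3: +8 =48
r42=101010 pc3: +8 =56
r43=101011 pc4: +16 =72
r44=101100 pc3: +8 =80
r45=101101 pc4: +16 =96
r46=101110 pc4: +16 =112
r47=101111 pc5: +32 =144
r48=110000 pc2: +4 =148
r49=110001 pc3: +8 =156
r50=110010 pc3: +8 =164
r51=110011 pc4: +16 =180
r52=110100 pc3: +8 =188
r53=110101 pc4: +16 =204
r54=110110 pc4: +16 =220
r55=110111 pc5: +32 =252
r56=111000 pc3: +8 =260
r57=111001 pc4: +16 =276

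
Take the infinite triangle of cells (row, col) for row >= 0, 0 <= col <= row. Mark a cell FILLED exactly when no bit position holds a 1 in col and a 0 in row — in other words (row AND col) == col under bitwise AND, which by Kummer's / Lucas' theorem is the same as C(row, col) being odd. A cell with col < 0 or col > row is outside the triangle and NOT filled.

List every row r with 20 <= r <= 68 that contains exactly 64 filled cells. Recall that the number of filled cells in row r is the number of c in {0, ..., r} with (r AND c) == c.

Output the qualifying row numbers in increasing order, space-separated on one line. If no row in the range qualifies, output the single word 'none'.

Row r has 2^popcount(r) filled cells, so we need popcount(r) = log2(64) = 6.
Scan r = 20..68 and keep those with exactly 6 one-bits:
r=20=10100 popcount=2 -> skip
r=21=10101 popcount=3 -> skip
r=22=10110 popcount=3 -> skip
r=23=10111 popcount=4 -> skip
r=24=11000 popcount=2 -> skip
r=25=11001 popcount=3 -> skip
r=26=11010 popcount=3 -> skip
r=27=11011 popcount=4 -> skip
r=28=11100 popcount=3 -> skip
r=29=11101 popcount=4 -> skip
r=30=11110 popcount=4 -> skip
r=31=11111 popcount=5 -> skip
r=32=100000 popcount=1 -> skip
r=33=100001 popcount=2 -> skip
r=34=100010 popcount=2 -> skip
r=35=100011 popcount=3 -> skip
r=36=100100 popcount=2 -> skip
r=37=100101 popcount=3 -> skip
r=38=100110 popcount=3 -> skip
r=39=100111 popcount=4 -> skip
r=40=101000 popcount=2 -> skip
r=41=101001 popcount=3 -> skip
r=42=101010 popcount=3 -> skip
r=43=101011 popcount=4 -> skip
r=44=101100 popcount=3 -> skip
r=45=101101 popcount=4 -> skip
r=46=101110 popcount=4 -> skip
r=47=101111 popcount=5 -> skip
r=48=110000 popcount=2 -> skip
r=49=110001 popcount=3 -> skip
r=50=110010 popcount=3 -> skip
r=51=110011 popcount=4 -> skip
r=52=110100 popcount=3 -> skip
r=53=110101 popcount=4 -> skip
r=54=110110 popcount=4 -> skip
r=55=110111 popcount=5 -> skip
r=56=111000 popcount=3 -> skip
r=57=111001 popcount=4 -> skip
r=58=111010 popcount=4 -> skip
r=59=111011 popcount=5 -> skip
r=60=111100 popcount=4 -> skip
r=61=111101 popcount=5 -> skip
r=62=111110 popcount=5 -> skip
r=63=111111 popcount=6 -> KEEP
r=64=1000000 popcount=1 -> skip
r=65=1000001 popcount=2 -> skip
r=66=1000010 popcount=2 -> skip
r=67=1000011 popcount=3 -> skip
r=68=1000100 popcount=2 -> skip
Kept rows: 63

Answer: 63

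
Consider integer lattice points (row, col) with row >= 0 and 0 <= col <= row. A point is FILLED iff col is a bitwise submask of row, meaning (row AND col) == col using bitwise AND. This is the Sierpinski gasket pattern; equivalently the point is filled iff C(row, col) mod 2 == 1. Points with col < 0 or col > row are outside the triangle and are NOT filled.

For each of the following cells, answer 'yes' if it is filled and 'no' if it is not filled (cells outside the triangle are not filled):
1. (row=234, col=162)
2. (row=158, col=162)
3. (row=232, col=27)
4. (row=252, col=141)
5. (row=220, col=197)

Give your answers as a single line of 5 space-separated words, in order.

(234,162): row=0b11101010, col=0b10100010, row AND col = 0b10100010 = 162; 162 == 162 -> filled
(158,162): col outside [0, 158] -> not filled
(232,27): row=0b11101000, col=0b11011, row AND col = 0b1000 = 8; 8 != 27 -> empty
(252,141): row=0b11111100, col=0b10001101, row AND col = 0b10001100 = 140; 140 != 141 -> empty
(220,197): row=0b11011100, col=0b11000101, row AND col = 0b11000100 = 196; 196 != 197 -> empty

Answer: yes no no no no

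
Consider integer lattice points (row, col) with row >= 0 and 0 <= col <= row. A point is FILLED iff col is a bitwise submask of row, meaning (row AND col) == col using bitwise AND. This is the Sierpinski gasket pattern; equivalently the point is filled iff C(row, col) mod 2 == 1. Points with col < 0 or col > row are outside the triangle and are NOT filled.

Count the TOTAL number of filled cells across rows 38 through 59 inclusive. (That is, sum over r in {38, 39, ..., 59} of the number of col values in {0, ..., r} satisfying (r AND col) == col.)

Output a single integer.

Answer: 312

Derivation:
r38=100110 pc3: +8 =8
r39=100111 pc4: +16 =24
r40=101000 pc2: +4 =28
r41=101001 pc3: +8 =36
r42=101010 pc3: +8 =44
r43=101011 pc4: +16 =60
r44=101100 pc3: +8 =68
r45=101101 pc4: +16 =84
r46=101110 pc4: +16 =100
r47=101111 pc5: +32 =132
r48=110000 pc2: +4 =136
r49=110001 pc3: +8 =144
r50=110010 pc3: +8 =152
r51=110011 pc4: +16 =168
r52=110100 pc3: +8 =176
r53=110101 pc4: +16 =192
r54=110110 pc4: +16 =208
r55=110111 pc5: +32 =240
r56=111000 pc3: +8 =248
r57=111001 pc4: +16 =264
r58=111010 pc4: +16 =280
r59=111011 pc5: +32 =312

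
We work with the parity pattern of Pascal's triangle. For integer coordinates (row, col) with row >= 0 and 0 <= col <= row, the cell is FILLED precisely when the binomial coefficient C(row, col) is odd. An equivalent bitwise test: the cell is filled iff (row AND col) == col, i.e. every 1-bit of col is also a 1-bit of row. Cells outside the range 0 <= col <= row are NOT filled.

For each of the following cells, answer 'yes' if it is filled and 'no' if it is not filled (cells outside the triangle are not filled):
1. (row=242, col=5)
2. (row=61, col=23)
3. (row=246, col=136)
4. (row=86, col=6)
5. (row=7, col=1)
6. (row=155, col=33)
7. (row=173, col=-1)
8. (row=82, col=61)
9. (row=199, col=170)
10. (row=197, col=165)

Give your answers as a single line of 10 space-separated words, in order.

(242,5): row=0b11110010, col=0b101, row AND col = 0b0 = 0; 0 != 5 -> empty
(61,23): row=0b111101, col=0b10111, row AND col = 0b10101 = 21; 21 != 23 -> empty
(246,136): row=0b11110110, col=0b10001000, row AND col = 0b10000000 = 128; 128 != 136 -> empty
(86,6): row=0b1010110, col=0b110, row AND col = 0b110 = 6; 6 == 6 -> filled
(7,1): row=0b111, col=0b1, row AND col = 0b1 = 1; 1 == 1 -> filled
(155,33): row=0b10011011, col=0b100001, row AND col = 0b1 = 1; 1 != 33 -> empty
(173,-1): col outside [0, 173] -> not filled
(82,61): row=0b1010010, col=0b111101, row AND col = 0b10000 = 16; 16 != 61 -> empty
(199,170): row=0b11000111, col=0b10101010, row AND col = 0b10000010 = 130; 130 != 170 -> empty
(197,165): row=0b11000101, col=0b10100101, row AND col = 0b10000101 = 133; 133 != 165 -> empty

Answer: no no no yes yes no no no no no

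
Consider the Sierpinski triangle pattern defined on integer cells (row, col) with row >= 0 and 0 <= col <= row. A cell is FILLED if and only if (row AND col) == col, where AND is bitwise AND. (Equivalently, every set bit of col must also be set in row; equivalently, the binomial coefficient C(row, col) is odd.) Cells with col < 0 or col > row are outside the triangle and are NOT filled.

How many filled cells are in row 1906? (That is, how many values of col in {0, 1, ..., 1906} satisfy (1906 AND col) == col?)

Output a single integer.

Answer: 128

Derivation:
1906 in binary = 11101110010
popcount(1906) = number of 1-bits in 11101110010 = 7
A col c satisfies (1906 AND c) == c iff every set bit of c is also set in 1906; each of the 7 set bits of 1906 can independently be on or off in c.
count = 2^7 = 128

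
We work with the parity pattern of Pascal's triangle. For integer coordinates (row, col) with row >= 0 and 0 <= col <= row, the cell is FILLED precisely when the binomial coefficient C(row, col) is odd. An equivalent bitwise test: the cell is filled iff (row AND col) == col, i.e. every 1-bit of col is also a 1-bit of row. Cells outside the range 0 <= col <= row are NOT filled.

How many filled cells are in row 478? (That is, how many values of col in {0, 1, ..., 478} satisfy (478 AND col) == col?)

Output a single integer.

478 in binary = 111011110
popcount(478) = number of 1-bits in 111011110 = 7
A col c satisfies (478 AND c) == c iff every set bit of c is also set in 478; each of the 7 set bits of 478 can independently be on or off in c.
count = 2^7 = 128

Answer: 128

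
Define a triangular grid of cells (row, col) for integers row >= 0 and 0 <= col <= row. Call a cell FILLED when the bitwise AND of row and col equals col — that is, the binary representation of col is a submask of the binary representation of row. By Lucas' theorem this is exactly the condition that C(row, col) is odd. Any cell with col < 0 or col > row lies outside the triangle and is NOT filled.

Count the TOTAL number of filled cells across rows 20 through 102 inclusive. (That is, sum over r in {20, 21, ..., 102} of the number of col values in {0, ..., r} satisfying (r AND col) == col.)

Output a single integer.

Answer: 1192

Derivation:
r20=10100 pc2: +4 =4
r21=10101 pc3: +8 =12
r22=10110 pc3: +8 =20
r23=10111 pc4: +16 =36
r24=11000 pc2: +4 =40
r25=11001 pc3: +8 =48
r26=11010 pc3: +8 =56
r27=11011 pc4: +16 =72
r28=11100 pc3: +8 =80
r29=11101 pc4: +16 =96
r30=11110 pc4: +16 =112
r31=11111 pc5: +32 =144
r32=100000 pc1: +2 =146
r33=100001 pc2: +4 =150
r34=100010 pc2: +4 =154
r35=100011 pc3: +8 =162
r36=100100 pc2: +4 =166
r37=100101 pc3: +8 =174
r38=100110 pc3: +8 =182
r39=100111 pc4: +16 =198
r40=101000 pc2: +4 =202
r41=101001 pc3: +8 =210
r42=101010 pc3: +8 =218
r43=101011 pc4: +16 =234
r44=101100 pc3: +8 =242
r45=101101 pc4: +16 =258
r46=101110 pc4: +16 =274
r47=101111 pc5: +32 =306
r48=110000 pc2: +4 =310
r49=110001 pc3: +8 =318
r50=110010 pc3: +8 =326
r51=110011 pc4: +16 =342
r52=110100 pc3: +8 =350
r53=110101 pc4: +16 =366
r54=110110 pc4: +16 =382
r55=110111 pc5: +32 =414
r56=111000 pc3: +8 =422
r57=111001 pc4: +16 =438
r58=111010 pc4: +16 =454
r59=111011 pc5: +32 =486
r60=111100 pc4: +16 =502
r61=111101 pc5: +32 =534
r62=111110 pc5: +32 =566
r63=111111 pc6: +64 =630
r64=1000000 pc1: +2 =632
r65=1000001 pc2: +4 =636
r66=1000010 pc2: +4 =640
r67=1000011 pc3: +8 =648
r68=1000100 pc2: +4 =652
r69=1000101 pc3: +8 =660
r70=1000110 pc3: +8 =668
r71=1000111 pc4: +16 =684
r72=1001000 pc2: +4 =688
r73=1001001 pc3: +8 =696
r74=1001010 pc3: +8 =704
r75=1001011 pc4: +16 =720
r76=1001100 pc3: +8 =728
r77=1001101 pc4: +16 =744
r78=1001110 pc4: +16 =760
r79=1001111 pc5: +32 =792
r80=1010000 pc2: +4 =796
r81=1010001 pc3: +8 =804
r82=1010010 pc3: +8 =812
r83=1010011 pc4: +16 =828
r84=1010100 pc3: +8 =836
r85=1010101 pc4: +16 =852
r86=1010110 pc4: +16 =868
r87=1010111 pc5: +32 =900
r88=1011000 pc3: +8 =908
r89=1011001 pc4: +16 =924
r90=1011010 pc4: +16 =940
r91=1011011 pc5: +32 =972
r92=1011100 pc4: +16 =988
r93=1011101 pc5: +32 =1020
r94=1011110 pc5: +32 =1052
r95=1011111 pc6: +64 =1116
r96=1100000 pc2: +4 =1120
r97=1100001 pc3: +8 =1128
r98=1100010 pc3: +8 =1136
r99=1100011 pc4: +16 =1152
r100=1100100 pc3: +8 =1160
r101=1100101 pc4: +16 =1176
r102=1100110 pc4: +16 =1192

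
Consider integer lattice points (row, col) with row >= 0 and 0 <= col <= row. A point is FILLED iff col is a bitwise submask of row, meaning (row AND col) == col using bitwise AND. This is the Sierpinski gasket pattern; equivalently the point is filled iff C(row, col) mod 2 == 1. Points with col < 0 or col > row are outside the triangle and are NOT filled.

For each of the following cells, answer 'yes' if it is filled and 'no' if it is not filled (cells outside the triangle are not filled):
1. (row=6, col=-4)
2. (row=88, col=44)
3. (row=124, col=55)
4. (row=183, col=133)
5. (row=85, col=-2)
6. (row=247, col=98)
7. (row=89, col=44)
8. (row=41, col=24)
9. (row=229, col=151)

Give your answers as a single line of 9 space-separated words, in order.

Answer: no no no yes no yes no no no

Derivation:
(6,-4): col outside [0, 6] -> not filled
(88,44): row=0b1011000, col=0b101100, row AND col = 0b1000 = 8; 8 != 44 -> empty
(124,55): row=0b1111100, col=0b110111, row AND col = 0b110100 = 52; 52 != 55 -> empty
(183,133): row=0b10110111, col=0b10000101, row AND col = 0b10000101 = 133; 133 == 133 -> filled
(85,-2): col outside [0, 85] -> not filled
(247,98): row=0b11110111, col=0b1100010, row AND col = 0b1100010 = 98; 98 == 98 -> filled
(89,44): row=0b1011001, col=0b101100, row AND col = 0b1000 = 8; 8 != 44 -> empty
(41,24): row=0b101001, col=0b11000, row AND col = 0b1000 = 8; 8 != 24 -> empty
(229,151): row=0b11100101, col=0b10010111, row AND col = 0b10000101 = 133; 133 != 151 -> empty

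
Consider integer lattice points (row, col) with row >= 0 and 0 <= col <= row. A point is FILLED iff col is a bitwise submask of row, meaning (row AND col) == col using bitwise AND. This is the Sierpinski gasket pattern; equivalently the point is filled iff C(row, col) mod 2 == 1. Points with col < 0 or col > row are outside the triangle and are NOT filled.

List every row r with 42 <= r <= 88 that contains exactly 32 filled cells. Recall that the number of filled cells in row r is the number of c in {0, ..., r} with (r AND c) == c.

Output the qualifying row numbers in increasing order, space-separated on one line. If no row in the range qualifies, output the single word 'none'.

Row r has 2^popcount(r) filled cells, so we need popcount(r) = log2(32) = 5.
Scan r = 42..88 and keep those with exactly 5 one-bits:
r=42=101010 popcount=3 -> skip
r=43=101011 popcount=4 -> skip
r=44=101100 popcount=3 -> skip
r=45=101101 popcount=4 -> skip
r=46=101110 popcount=4 -> skip
r=47=101111 popcount=5 -> KEEP
r=48=110000 popcount=2 -> skip
r=49=110001 popcount=3 -> skip
r=50=110010 popcount=3 -> skip
r=51=110011 popcount=4 -> skip
r=52=110100 popcount=3 -> skip
r=53=110101 popcount=4 -> skip
r=54=110110 popcount=4 -> skip
r=55=110111 popcount=5 -> KEEP
r=56=111000 popcount=3 -> skip
r=57=111001 popcount=4 -> skip
r=58=111010 popcount=4 -> skip
r=59=111011 popcount=5 -> KEEP
r=60=111100 popcount=4 -> skip
r=61=111101 popcount=5 -> KEEP
r=62=111110 popcount=5 -> KEEP
r=63=111111 popcount=6 -> skip
r=64=1000000 popcount=1 -> skip
r=65=1000001 popcount=2 -> skip
r=66=1000010 popcount=2 -> skip
r=67=1000011 popcount=3 -> skip
r=68=1000100 popcount=2 -> skip
r=69=1000101 popcount=3 -> skip
r=70=1000110 popcount=3 -> skip
r=71=1000111 popcount=4 -> skip
r=72=1001000 popcount=2 -> skip
r=73=1001001 popcount=3 -> skip
r=74=1001010 popcount=3 -> skip
r=75=1001011 popcount=4 -> skip
r=76=1001100 popcount=3 -> skip
r=77=1001101 popcount=4 -> skip
r=78=1001110 popcount=4 -> skip
r=79=1001111 popcount=5 -> KEEP
r=80=1010000 popcount=2 -> skip
r=81=1010001 popcount=3 -> skip
r=82=1010010 popcount=3 -> skip
r=83=1010011 popcount=4 -> skip
r=84=1010100 popcount=3 -> skip
r=85=1010101 popcount=4 -> skip
r=86=1010110 popcount=4 -> skip
r=87=1010111 popcount=5 -> KEEP
r=88=1011000 popcount=3 -> skip
Kept rows: 47 55 59 61 62 79 87

Answer: 47 55 59 61 62 79 87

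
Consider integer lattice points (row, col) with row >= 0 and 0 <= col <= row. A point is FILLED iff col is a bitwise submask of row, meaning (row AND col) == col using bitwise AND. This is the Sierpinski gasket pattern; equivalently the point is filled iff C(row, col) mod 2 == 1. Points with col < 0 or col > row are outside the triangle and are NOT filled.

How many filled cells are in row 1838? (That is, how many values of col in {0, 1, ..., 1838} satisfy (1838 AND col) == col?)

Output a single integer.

Answer: 128

Derivation:
1838 in binary = 11100101110
popcount(1838) = number of 1-bits in 11100101110 = 7
A col c satisfies (1838 AND c) == c iff every set bit of c is also set in 1838; each of the 7 set bits of 1838 can independently be on or off in c.
count = 2^7 = 128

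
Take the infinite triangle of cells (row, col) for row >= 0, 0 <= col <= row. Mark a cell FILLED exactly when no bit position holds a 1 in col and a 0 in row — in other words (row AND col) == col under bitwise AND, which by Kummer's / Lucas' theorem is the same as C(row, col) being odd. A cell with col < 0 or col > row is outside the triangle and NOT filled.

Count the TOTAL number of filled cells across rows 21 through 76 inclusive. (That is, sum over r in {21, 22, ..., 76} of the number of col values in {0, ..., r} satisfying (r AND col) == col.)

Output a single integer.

Answer: 724

Derivation:
r21=10101 pc3: +8 =8
r22=10110 pc3: +8 =16
r23=10111 pc4: +16 =32
r24=11000 pc2: +4 =36
r25=11001 pc3: +8 =44
r26=11010 pc3: +8 =52
r27=11011 pc4: +16 =68
r28=11100 pc3: +8 =76
r29=11101 pc4: +16 =92
r30=11110 pc4: +16 =108
r31=11111 pc5: +32 =140
r32=100000 pc1: +2 =142
r33=100001 pc2: +4 =146
r34=100010 pc2: +4 =150
r35=100011 pc3: +8 =158
r36=100100 pc2: +4 =162
r37=100101 pc3: +8 =170
r38=100110 pc3: +8 =178
r39=100111 pc4: +16 =194
r40=101000 pc2: +4 =198
r41=101001 pc3: +8 =206
r42=101010 pc3: +8 =214
r43=101011 pc4: +16 =230
r44=101100 pc3: +8 =238
r45=101101 pc4: +16 =254
r46=101110 pc4: +16 =270
r47=101111 pc5: +32 =302
r48=110000 pc2: +4 =306
r49=110001 pc3: +8 =314
r50=110010 pc3: +8 =322
r51=110011 pc4: +16 =338
r52=110100 pc3: +8 =346
r53=110101 pc4: +16 =362
r54=110110 pc4: +16 =378
r55=110111 pc5: +32 =410
r56=111000 pc3: +8 =418
r57=111001 pc4: +16 =434
r58=111010 pc4: +16 =450
r59=111011 pc5: +32 =482
r60=111100 pc4: +16 =498
r61=111101 pc5: +32 =530
r62=111110 pc5: +32 =562
r63=111111 pc6: +64 =626
r64=1000000 pc1: +2 =628
r65=1000001 pc2: +4 =632
r66=1000010 pc2: +4 =636
r67=1000011 pc3: +8 =644
r68=1000100 pc2: +4 =648
r69=1000101 pc3: +8 =656
r70=1000110 pc3: +8 =664
r71=1000111 pc4: +16 =680
r72=1001000 pc2: +4 =684
r73=1001001 pc3: +8 =692
r74=1001010 pc3: +8 =700
r75=1001011 pc4: +16 =716
r76=1001100 pc3: +8 =724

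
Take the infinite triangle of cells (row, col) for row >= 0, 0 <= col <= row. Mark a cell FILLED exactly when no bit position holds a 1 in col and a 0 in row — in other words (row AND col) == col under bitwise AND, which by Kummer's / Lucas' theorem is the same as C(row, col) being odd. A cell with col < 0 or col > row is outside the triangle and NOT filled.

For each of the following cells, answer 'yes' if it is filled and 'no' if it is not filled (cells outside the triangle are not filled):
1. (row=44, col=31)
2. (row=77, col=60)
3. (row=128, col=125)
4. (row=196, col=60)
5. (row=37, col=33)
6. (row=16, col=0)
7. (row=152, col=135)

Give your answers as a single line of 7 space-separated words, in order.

Answer: no no no no yes yes no

Derivation:
(44,31): row=0b101100, col=0b11111, row AND col = 0b1100 = 12; 12 != 31 -> empty
(77,60): row=0b1001101, col=0b111100, row AND col = 0b1100 = 12; 12 != 60 -> empty
(128,125): row=0b10000000, col=0b1111101, row AND col = 0b0 = 0; 0 != 125 -> empty
(196,60): row=0b11000100, col=0b111100, row AND col = 0b100 = 4; 4 != 60 -> empty
(37,33): row=0b100101, col=0b100001, row AND col = 0b100001 = 33; 33 == 33 -> filled
(16,0): row=0b10000, col=0b0, row AND col = 0b0 = 0; 0 == 0 -> filled
(152,135): row=0b10011000, col=0b10000111, row AND col = 0b10000000 = 128; 128 != 135 -> empty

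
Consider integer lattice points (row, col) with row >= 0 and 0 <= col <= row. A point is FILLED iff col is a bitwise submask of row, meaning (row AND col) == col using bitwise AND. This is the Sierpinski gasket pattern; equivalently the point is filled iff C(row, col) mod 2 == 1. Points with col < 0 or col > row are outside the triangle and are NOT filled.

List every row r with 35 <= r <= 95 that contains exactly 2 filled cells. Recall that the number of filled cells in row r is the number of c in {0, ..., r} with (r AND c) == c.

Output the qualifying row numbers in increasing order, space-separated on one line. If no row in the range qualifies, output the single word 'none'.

Row r has 2^popcount(r) filled cells, so we need popcount(r) = log2(2) = 1.
Scan r = 35..95 and keep those with exactly 1 one-bits:
r=35=100011 popcount=3 -> skip
r=36=100100 popcount=2 -> skip
r=37=100101 popcount=3 -> skip
r=38=100110 popcount=3 -> skip
r=39=100111 popcount=4 -> skip
r=40=101000 popcount=2 -> skip
r=41=101001 popcount=3 -> skip
r=42=101010 popcount=3 -> skip
r=43=101011 popcount=4 -> skip
r=44=101100 popcount=3 -> skip
r=45=101101 popcount=4 -> skip
r=46=101110 popcount=4 -> skip
r=47=101111 popcount=5 -> skip
r=48=110000 popcount=2 -> skip
r=49=110001 popcount=3 -> skip
r=50=110010 popcount=3 -> skip
r=51=110011 popcount=4 -> skip
r=52=110100 popcount=3 -> skip
r=53=110101 popcount=4 -> skip
r=54=110110 popcount=4 -> skip
r=55=110111 popcount=5 -> skip
r=56=111000 popcount=3 -> skip
r=57=111001 popcount=4 -> skip
r=58=111010 popcount=4 -> skip
r=59=111011 popcount=5 -> skip
r=60=111100 popcount=4 -> skip
r=61=111101 popcount=5 -> skip
r=62=111110 popcount=5 -> skip
r=63=111111 popcount=6 -> skip
r=64=1000000 popcount=1 -> KEEP
r=65=1000001 popcount=2 -> skip
r=66=1000010 popcount=2 -> skip
r=67=1000011 popcount=3 -> skip
r=68=1000100 popcount=2 -> skip
r=69=1000101 popcount=3 -> skip
r=70=1000110 popcount=3 -> skip
r=71=1000111 popcount=4 -> skip
r=72=1001000 popcount=2 -> skip
r=73=1001001 popcount=3 -> skip
r=74=1001010 popcount=3 -> skip
r=75=1001011 popcount=4 -> skip
r=76=1001100 popcount=3 -> skip
r=77=1001101 popcount=4 -> skip
r=78=1001110 popcount=4 -> skip
r=79=1001111 popcount=5 -> skip
r=80=1010000 popcount=2 -> skip
r=81=1010001 popcount=3 -> skip
r=82=1010010 popcount=3 -> skip
r=83=1010011 popcount=4 -> skip
r=84=1010100 popcount=3 -> skip
r=85=1010101 popcount=4 -> skip
r=86=1010110 popcount=4 -> skip
r=87=1010111 popcount=5 -> skip
r=88=1011000 popcount=3 -> skip
r=89=1011001 popcount=4 -> skip
r=90=1011010 popcount=4 -> skip
r=91=1011011 popcount=5 -> skip
r=92=1011100 popcount=4 -> skip
r=93=1011101 popcount=5 -> skip
r=94=1011110 popcount=5 -> skip
r=95=1011111 popcount=6 -> skip
Kept rows: 64

Answer: 64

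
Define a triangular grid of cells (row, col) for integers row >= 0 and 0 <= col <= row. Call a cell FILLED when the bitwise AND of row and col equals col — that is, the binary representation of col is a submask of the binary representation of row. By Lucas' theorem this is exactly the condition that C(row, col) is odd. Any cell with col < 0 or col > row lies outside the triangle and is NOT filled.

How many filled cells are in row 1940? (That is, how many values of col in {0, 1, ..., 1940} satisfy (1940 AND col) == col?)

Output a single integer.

1940 in binary = 11110010100
popcount(1940) = number of 1-bits in 11110010100 = 6
A col c satisfies (1940 AND c) == c iff every set bit of c is also set in 1940; each of the 6 set bits of 1940 can independently be on or off in c.
count = 2^6 = 64

Answer: 64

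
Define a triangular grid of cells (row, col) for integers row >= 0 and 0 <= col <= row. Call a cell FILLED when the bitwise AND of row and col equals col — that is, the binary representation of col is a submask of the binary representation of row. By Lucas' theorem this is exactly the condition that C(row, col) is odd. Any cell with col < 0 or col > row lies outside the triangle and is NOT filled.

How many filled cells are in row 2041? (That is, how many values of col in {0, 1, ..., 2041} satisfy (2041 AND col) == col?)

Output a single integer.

2041 in binary = 11111111001
popcount(2041) = number of 1-bits in 11111111001 = 9
A col c satisfies (2041 AND c) == c iff every set bit of c is also set in 2041; each of the 9 set bits of 2041 can independently be on or off in c.
count = 2^9 = 512

Answer: 512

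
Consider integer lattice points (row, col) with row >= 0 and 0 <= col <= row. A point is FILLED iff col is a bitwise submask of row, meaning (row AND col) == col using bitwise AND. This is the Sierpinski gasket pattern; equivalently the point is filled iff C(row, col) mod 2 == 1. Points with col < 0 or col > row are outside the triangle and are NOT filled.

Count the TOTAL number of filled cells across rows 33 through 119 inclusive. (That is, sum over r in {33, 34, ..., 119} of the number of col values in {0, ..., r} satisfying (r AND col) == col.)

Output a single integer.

r33=100001 pc2: +4 =4
r34=100010 pc2: +4 =8
r35=100011 pc3: +8 =16
r36=100100 pc2: +4 =20
r37=100101 pc3: +8 =28
r38=100110 pc3: +8 =36
r39=100111 pc4: +16 =52
r40=101000 pc2: +4 =56
r41=101001 pc3: +8 =64
r42=101010 pc3: +8 =72
r43=101011 pc4: +16 =88
r44=101100 pc3: +8 =96
r45=101101 pc4: +16 =112
r46=101110 pc4: +16 =128
r47=101111 pc5: +32 =160
r48=110000 pc2: +4 =164
r49=110001 pc3: +8 =172
r50=110010 pc3: +8 =180
r51=110011 pc4: +16 =196
r52=110100 pc3: +8 =204
r53=110101 pc4: +16 =220
r54=110110 pc4: +16 =236
r55=110111 pc5: +32 =268
r56=111000 pc3: +8 =276
r57=111001 pc4: +16 =292
r58=111010 pc4: +16 =308
r59=111011 pc5: +32 =340
r60=111100 pc4: +16 =356
r61=111101 pc5: +32 =388
r62=111110 pc5: +32 =420
r63=111111 pc6: +64 =484
r64=1000000 pc1: +2 =486
r65=1000001 pc2: +4 =490
r66=1000010 pc2: +4 =494
r67=1000011 pc3: +8 =502
r68=1000100 pc2: +4 =506
r69=1000101 pc3: +8 =514
r70=1000110 pc3: +8 =522
r71=1000111 pc4: +16 =538
r72=1001000 pc2: +4 =542
r73=1001001 pc3: +8 =550
r74=1001010 pc3: +8 =558
r75=1001011 pc4: +16 =574
r76=1001100 pc3: +8 =582
r77=1001101 pc4: +16 =598
r78=1001110 pc4: +16 =614
r79=1001111 pc5: +32 =646
r80=1010000 pc2: +4 =650
r81=1010001 pc3: +8 =658
r82=1010010 pc3: +8 =666
r83=1010011 pc4: +16 =682
r84=1010100 pc3: +8 =690
r85=1010101 pc4: +16 =706
r86=1010110 pc4: +16 =722
r87=1010111 pc5: +32 =754
r88=1011000 pc3: +8 =762
r89=1011001 pc4: +16 =778
r90=1011010 pc4: +16 =794
r91=1011011 pc5: +32 =826
r92=1011100 pc4: +16 =842
r93=1011101 pc5: +32 =874
r94=1011110 pc5: +32 =906
r95=1011111 pc6: +64 =970
r96=1100000 pc2: +4 =974
r97=1100001 pc3: +8 =982
r98=1100010 pc3: +8 =990
r99=1100011 pc4: +16 =1006
r100=1100100 pc3: +8 =1014
r101=1100101 pc4: +16 =1030
r102=1100110 pc4: +16 =1046
r103=1100111 pc5: +32 =1078
r104=1101000 pc3: +8 =1086
r105=1101001 pc4: +16 =1102
r106=1101010 pc4: +16 =1118
r107=1101011 pc5: +32 =1150
r108=1101100 pc4: +16 =1166
r109=1101101 pc5: +32 =1198
r110=1101110 pc5: +32 =1230
r111=1101111 pc6: +64 =1294
r112=1110000 pc3: +8 =1302
r113=1110001 pc4: +16 =1318
r114=1110010 pc4: +16 =1334
r115=1110011 pc5: +32 =1366
r116=1110100 pc4: +16 =1382
r117=1110101 pc5: +32 =1414
r118=1110110 pc5: +32 =1446
r119=1110111 pc6: +64 =1510

Answer: 1510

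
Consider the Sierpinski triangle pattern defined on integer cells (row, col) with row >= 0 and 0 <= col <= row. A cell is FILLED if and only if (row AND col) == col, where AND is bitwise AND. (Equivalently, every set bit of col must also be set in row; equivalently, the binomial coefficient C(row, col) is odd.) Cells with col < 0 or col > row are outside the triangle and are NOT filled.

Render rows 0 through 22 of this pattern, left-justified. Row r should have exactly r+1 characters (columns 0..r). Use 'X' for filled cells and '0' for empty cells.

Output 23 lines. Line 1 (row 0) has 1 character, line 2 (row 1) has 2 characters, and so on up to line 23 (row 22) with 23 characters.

r0=0: X
r1=1: XX
r2=10: X0X
r3=11: XXXX
r4=100: X000X
r5=101: XX00XX
r6=110: X0X0X0X
r7=111: XXXXXXXX
r8=1000: X0000000X
r9=1001: XX000000XX
r10=1010: X0X00000X0X
r11=1011: XXXX0000XXXX
r12=1100: X000X000X000X
r13=1101: XX00XX00XX00XX
r14=1110: X0X0X0X0X0X0X0X
r15=1111: XXXXXXXXXXXXXXXX
r16=10000: X000000000000000X
r17=10001: XX00000000000000XX
r18=10010: X0X0000000000000X0X
r19=10011: XXXX000000000000XXXX
r20=10100: X000X00000000000X000X
r21=10101: XX00XX0000000000XX00XX
r22=10110: X0X0X0X000000000X0X0X0X

Answer: X
XX
X0X
XXXX
X000X
XX00XX
X0X0X0X
XXXXXXXX
X0000000X
XX000000XX
X0X00000X0X
XXXX0000XXXX
X000X000X000X
XX00XX00XX00XX
X0X0X0X0X0X0X0X
XXXXXXXXXXXXXXXX
X000000000000000X
XX00000000000000XX
X0X0000000000000X0X
XXXX000000000000XXXX
X000X00000000000X000X
XX00XX0000000000XX00XX
X0X0X0X000000000X0X0X0X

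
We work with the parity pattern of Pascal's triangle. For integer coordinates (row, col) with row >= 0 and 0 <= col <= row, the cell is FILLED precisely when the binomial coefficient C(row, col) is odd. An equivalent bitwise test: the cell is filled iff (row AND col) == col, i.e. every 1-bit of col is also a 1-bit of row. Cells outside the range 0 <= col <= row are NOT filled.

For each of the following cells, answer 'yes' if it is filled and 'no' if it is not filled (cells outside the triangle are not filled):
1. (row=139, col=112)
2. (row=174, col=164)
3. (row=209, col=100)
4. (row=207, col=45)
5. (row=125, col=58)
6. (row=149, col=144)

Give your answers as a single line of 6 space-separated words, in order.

(139,112): row=0b10001011, col=0b1110000, row AND col = 0b0 = 0; 0 != 112 -> empty
(174,164): row=0b10101110, col=0b10100100, row AND col = 0b10100100 = 164; 164 == 164 -> filled
(209,100): row=0b11010001, col=0b1100100, row AND col = 0b1000000 = 64; 64 != 100 -> empty
(207,45): row=0b11001111, col=0b101101, row AND col = 0b1101 = 13; 13 != 45 -> empty
(125,58): row=0b1111101, col=0b111010, row AND col = 0b111000 = 56; 56 != 58 -> empty
(149,144): row=0b10010101, col=0b10010000, row AND col = 0b10010000 = 144; 144 == 144 -> filled

Answer: no yes no no no yes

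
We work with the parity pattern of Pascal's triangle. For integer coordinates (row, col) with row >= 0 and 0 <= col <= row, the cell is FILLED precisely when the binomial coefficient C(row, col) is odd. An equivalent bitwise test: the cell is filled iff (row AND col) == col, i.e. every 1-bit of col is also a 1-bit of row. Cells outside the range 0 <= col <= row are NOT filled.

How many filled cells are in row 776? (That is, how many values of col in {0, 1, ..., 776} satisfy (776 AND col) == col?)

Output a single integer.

Answer: 8

Derivation:
776 in binary = 1100001000
popcount(776) = number of 1-bits in 1100001000 = 3
A col c satisfies (776 AND c) == c iff every set bit of c is also set in 776; each of the 3 set bits of 776 can independently be on or off in c.
count = 2^3 = 8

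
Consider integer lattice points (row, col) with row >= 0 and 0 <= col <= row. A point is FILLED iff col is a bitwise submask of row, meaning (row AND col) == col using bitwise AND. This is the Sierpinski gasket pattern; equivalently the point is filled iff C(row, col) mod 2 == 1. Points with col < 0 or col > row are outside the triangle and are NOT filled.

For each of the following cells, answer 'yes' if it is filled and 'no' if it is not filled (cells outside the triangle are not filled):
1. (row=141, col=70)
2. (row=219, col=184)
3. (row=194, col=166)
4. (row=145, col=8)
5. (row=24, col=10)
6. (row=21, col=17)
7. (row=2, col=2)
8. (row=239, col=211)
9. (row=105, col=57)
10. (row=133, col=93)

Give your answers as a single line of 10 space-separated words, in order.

(141,70): row=0b10001101, col=0b1000110, row AND col = 0b100 = 4; 4 != 70 -> empty
(219,184): row=0b11011011, col=0b10111000, row AND col = 0b10011000 = 152; 152 != 184 -> empty
(194,166): row=0b11000010, col=0b10100110, row AND col = 0b10000010 = 130; 130 != 166 -> empty
(145,8): row=0b10010001, col=0b1000, row AND col = 0b0 = 0; 0 != 8 -> empty
(24,10): row=0b11000, col=0b1010, row AND col = 0b1000 = 8; 8 != 10 -> empty
(21,17): row=0b10101, col=0b10001, row AND col = 0b10001 = 17; 17 == 17 -> filled
(2,2): row=0b10, col=0b10, row AND col = 0b10 = 2; 2 == 2 -> filled
(239,211): row=0b11101111, col=0b11010011, row AND col = 0b11000011 = 195; 195 != 211 -> empty
(105,57): row=0b1101001, col=0b111001, row AND col = 0b101001 = 41; 41 != 57 -> empty
(133,93): row=0b10000101, col=0b1011101, row AND col = 0b101 = 5; 5 != 93 -> empty

Answer: no no no no no yes yes no no no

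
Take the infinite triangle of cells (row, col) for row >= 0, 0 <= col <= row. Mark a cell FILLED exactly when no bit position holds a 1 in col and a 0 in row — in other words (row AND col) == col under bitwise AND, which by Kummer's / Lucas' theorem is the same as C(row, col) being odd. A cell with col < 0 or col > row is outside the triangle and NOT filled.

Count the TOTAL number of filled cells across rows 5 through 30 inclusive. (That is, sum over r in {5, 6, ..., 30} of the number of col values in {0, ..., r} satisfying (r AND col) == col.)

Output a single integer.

r5=101 pc2: +4 =4
r6=110 pc2: +4 =8
r7=111 pc3: +8 =16
r8=1000 pc1: +2 =18
r9=1001 pc2: +4 =22
r10=1010 pc2: +4 =26
r11=1011 pc3: +8 =34
r12=1100 pc2: +4 =38
r13=1101 pc3: +8 =46
r14=1110 pc3: +8 =54
r15=1111 pc4: +16 =70
r16=10000 pc1: +2 =72
r17=10001 pc2: +4 =76
r18=10010 pc2: +4 =80
r19=10011 pc3: +8 =88
r20=10100 pc2: +4 =92
r21=10101 pc3: +8 =100
r22=10110 pc3: +8 =108
r23=10111 pc4: +16 =124
r24=11000 pc2: +4 =128
r25=11001 pc3: +8 =136
r26=11010 pc3: +8 =144
r27=11011 pc4: +16 =160
r28=11100 pc3: +8 =168
r29=11101 pc4: +16 =184
r30=11110 pc4: +16 =200

Answer: 200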